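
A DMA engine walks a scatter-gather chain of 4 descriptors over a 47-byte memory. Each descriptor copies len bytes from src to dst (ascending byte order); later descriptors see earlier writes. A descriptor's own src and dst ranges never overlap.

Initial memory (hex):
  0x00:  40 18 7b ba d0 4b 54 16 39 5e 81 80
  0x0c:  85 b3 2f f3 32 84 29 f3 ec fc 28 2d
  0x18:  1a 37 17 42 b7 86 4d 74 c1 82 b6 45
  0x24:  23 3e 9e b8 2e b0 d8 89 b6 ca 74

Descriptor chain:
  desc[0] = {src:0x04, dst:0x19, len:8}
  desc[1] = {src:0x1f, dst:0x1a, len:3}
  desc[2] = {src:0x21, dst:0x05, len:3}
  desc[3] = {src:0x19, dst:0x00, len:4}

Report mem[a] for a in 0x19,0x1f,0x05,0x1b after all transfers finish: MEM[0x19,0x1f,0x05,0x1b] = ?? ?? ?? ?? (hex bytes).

MEM[0x19,0x1f,0x05,0x1b] = d0 81 82 80

[0] 0x04->0x19 len=8 : d0 4b 54 16 39 5e 81 80
[1] 0x1f->0x1a len=3 : 81 80 82
[2] 0x21->0x05 len=3 : 82 b6 45
[3] 0x19->0x00 len=4 : d0 81 80 82
query mem[0x19]=0xd0, mem[0x1f]=0x81, mem[0x05]=0x82, mem[0x1b]=0x80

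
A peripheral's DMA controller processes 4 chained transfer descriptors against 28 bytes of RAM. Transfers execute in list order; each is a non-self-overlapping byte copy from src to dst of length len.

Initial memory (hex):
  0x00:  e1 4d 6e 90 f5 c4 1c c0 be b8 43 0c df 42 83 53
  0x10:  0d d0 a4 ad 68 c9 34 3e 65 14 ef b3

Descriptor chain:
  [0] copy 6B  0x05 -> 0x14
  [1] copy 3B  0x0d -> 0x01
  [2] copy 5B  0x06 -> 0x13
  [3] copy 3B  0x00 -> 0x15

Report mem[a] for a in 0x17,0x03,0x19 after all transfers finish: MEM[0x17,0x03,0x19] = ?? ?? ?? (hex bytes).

MEM[0x17,0x03,0x19] = 83 53 43

[0] 0x05->0x14 len=6 : c4 1c c0 be b8 43
[1] 0x0d->0x01 len=3 : 42 83 53
[2] 0x06->0x13 len=5 : 1c c0 be b8 43
[3] 0x00->0x15 len=3 : e1 42 83
query mem[0x17]=0x83, mem[0x03]=0x53, mem[0x19]=0x43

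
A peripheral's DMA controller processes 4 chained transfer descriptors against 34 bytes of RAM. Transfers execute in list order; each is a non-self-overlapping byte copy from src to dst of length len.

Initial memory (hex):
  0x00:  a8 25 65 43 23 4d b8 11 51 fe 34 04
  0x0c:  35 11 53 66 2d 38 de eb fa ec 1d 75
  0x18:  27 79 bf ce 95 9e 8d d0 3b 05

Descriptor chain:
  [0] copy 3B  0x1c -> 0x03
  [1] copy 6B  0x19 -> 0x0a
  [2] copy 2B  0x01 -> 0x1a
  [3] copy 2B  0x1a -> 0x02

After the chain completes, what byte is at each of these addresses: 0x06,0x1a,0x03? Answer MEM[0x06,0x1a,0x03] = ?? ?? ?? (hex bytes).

MEM[0x06,0x1a,0x03] = b8 25 65

  after D0: wrote 3B at 0x03 = 959e8d
  after D1: wrote 6B at 0x0a = 79bfce959e8d
  after D2: wrote 2B at 0x1a = 2565
  after D3: wrote 2B at 0x02 = 2565
query mem[0x06]=0xb8, mem[0x1a]=0x25, mem[0x03]=0x65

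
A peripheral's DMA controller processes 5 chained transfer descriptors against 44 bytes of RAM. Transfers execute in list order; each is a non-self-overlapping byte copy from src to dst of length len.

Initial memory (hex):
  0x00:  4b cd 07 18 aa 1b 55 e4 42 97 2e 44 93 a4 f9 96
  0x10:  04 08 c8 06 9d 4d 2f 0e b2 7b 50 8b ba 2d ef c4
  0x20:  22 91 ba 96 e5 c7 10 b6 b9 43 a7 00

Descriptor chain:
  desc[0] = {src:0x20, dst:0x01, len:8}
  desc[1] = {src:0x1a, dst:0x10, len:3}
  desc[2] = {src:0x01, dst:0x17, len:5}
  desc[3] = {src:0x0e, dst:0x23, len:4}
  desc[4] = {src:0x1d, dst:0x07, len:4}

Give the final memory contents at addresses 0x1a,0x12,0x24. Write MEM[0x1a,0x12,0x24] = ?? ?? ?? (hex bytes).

MEM[0x1a,0x12,0x24] = 96 ba 96

D0: mem[0x01..0x08] <- [22 91 ba 96 e5 c7 10 b6]
D1: mem[0x10..0x12] <- [50 8b ba]
D2: mem[0x17..0x1b] <- [22 91 ba 96 e5]
D3: mem[0x23..0x26] <- [f9 96 50 8b]
D4: mem[0x07..0x0a] <- [2d ef c4 22]
query mem[0x1a]=0x96, mem[0x12]=0xba, mem[0x24]=0x96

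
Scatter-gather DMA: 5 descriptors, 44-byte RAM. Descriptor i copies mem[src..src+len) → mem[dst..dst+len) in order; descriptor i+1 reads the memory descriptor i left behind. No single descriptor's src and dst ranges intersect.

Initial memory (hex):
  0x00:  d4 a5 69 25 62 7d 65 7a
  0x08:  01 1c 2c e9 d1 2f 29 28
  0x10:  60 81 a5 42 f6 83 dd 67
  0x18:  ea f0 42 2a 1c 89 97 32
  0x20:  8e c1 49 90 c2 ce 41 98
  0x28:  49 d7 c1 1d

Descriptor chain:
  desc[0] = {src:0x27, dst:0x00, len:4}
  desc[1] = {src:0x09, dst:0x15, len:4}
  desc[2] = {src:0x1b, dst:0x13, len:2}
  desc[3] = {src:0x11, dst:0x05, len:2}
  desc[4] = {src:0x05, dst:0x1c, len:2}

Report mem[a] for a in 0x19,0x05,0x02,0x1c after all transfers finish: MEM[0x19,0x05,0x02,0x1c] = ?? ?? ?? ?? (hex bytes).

MEM[0x19,0x05,0x02,0x1c] = f0 81 d7 81

D0: mem[0x00..0x03] <- [98 49 d7 c1]
D1: mem[0x15..0x18] <- [1c 2c e9 d1]
D2: mem[0x13..0x14] <- [2a 1c]
D3: mem[0x05..0x06] <- [81 a5]
D4: mem[0x1c..0x1d] <- [81 a5]
query mem[0x19]=0xf0, mem[0x05]=0x81, mem[0x02]=0xd7, mem[0x1c]=0x81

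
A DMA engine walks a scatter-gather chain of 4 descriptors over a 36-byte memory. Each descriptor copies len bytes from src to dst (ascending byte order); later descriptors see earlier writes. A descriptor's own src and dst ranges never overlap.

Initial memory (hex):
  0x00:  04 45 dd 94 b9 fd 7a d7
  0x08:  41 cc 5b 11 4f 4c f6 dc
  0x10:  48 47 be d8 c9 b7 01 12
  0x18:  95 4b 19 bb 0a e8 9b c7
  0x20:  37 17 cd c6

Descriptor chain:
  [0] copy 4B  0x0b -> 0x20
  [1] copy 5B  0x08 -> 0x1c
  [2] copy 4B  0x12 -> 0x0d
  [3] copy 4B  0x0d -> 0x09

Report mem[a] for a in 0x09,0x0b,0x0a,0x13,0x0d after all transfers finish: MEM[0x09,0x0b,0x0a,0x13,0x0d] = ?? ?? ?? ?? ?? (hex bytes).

MEM[0x09,0x0b,0x0a,0x13,0x0d] = be c9 d8 d8 be

#0 dst[0x20+4] := {0x11,0x4f,0x4c,0xf6}
#1 dst[0x1c+5] := {0x41,0xcc,0x5b,0x11,0x4f}
#2 dst[0x0d+4] := {0xbe,0xd8,0xc9,0xb7}
#3 dst[0x09+4] := {0xbe,0xd8,0xc9,0xb7}
query mem[0x09]=0xbe, mem[0x0b]=0xc9, mem[0x0a]=0xd8, mem[0x13]=0xd8, mem[0x0d]=0xbe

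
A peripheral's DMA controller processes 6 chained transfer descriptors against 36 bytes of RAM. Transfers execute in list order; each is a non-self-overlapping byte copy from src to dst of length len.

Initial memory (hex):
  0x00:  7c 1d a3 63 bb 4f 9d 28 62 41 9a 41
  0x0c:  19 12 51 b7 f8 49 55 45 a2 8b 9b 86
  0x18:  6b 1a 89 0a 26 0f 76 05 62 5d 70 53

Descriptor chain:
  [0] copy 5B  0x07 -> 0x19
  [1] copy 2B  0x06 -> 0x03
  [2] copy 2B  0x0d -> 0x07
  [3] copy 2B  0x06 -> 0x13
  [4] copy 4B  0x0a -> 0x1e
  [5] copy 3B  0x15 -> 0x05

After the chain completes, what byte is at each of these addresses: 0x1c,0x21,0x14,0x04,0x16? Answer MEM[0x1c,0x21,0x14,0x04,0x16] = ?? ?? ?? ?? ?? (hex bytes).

MEM[0x1c,0x21,0x14,0x04,0x16] = 9a 12 12 28 9b

[0] 0x07->0x19 len=5 : 28 62 41 9a 41
[1] 0x06->0x03 len=2 : 9d 28
[2] 0x0d->0x07 len=2 : 12 51
[3] 0x06->0x13 len=2 : 9d 12
[4] 0x0a->0x1e len=4 : 9a 41 19 12
[5] 0x15->0x05 len=3 : 8b 9b 86
query mem[0x1c]=0x9a, mem[0x21]=0x12, mem[0x14]=0x12, mem[0x04]=0x28, mem[0x16]=0x9b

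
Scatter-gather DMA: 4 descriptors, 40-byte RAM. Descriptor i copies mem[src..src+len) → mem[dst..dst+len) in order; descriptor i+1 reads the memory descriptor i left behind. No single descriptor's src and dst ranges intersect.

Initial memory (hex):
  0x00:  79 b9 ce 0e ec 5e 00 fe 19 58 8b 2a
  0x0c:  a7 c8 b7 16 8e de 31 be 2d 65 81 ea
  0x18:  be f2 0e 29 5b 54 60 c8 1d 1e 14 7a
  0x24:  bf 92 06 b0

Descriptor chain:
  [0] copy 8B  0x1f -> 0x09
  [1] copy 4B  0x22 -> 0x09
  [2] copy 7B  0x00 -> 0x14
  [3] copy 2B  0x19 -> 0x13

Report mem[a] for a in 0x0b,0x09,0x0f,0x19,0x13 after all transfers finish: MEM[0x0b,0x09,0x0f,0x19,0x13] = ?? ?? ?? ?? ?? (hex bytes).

MEM[0x0b,0x09,0x0f,0x19,0x13] = bf 14 92 5e 5e

  after D0: wrote 8B at 0x09 = c81d1e147abf9206
  after D1: wrote 4B at 0x09 = 147abf92
  after D2: wrote 7B at 0x14 = 79b9ce0eec5e00
  after D3: wrote 2B at 0x13 = 5e00
query mem[0x0b]=0xbf, mem[0x09]=0x14, mem[0x0f]=0x92, mem[0x19]=0x5e, mem[0x13]=0x5e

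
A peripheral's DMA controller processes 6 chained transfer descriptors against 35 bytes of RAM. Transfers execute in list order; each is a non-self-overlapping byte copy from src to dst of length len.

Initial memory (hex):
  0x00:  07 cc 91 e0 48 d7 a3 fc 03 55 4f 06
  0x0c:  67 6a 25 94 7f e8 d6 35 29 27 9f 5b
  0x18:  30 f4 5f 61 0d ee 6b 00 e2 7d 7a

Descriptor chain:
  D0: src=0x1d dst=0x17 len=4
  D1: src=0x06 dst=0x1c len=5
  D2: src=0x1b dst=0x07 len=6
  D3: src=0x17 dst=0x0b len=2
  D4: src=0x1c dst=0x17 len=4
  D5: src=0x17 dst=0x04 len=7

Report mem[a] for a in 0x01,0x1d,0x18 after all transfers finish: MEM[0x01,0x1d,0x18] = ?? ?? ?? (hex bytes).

  after D0: wrote 4B at 0x17 = ee6b00e2
  after D1: wrote 5B at 0x1c = a3fc03554f
  after D2: wrote 6B at 0x07 = 61a3fc03554f
  after D3: wrote 2B at 0x0b = ee6b
  after D4: wrote 4B at 0x17 = a3fc0355
  after D5: wrote 7B at 0x04 = a3fc035561a3fc
query mem[0x01]=0xcc, mem[0x1d]=0xfc, mem[0x18]=0xfc

MEM[0x01,0x1d,0x18] = cc fc fc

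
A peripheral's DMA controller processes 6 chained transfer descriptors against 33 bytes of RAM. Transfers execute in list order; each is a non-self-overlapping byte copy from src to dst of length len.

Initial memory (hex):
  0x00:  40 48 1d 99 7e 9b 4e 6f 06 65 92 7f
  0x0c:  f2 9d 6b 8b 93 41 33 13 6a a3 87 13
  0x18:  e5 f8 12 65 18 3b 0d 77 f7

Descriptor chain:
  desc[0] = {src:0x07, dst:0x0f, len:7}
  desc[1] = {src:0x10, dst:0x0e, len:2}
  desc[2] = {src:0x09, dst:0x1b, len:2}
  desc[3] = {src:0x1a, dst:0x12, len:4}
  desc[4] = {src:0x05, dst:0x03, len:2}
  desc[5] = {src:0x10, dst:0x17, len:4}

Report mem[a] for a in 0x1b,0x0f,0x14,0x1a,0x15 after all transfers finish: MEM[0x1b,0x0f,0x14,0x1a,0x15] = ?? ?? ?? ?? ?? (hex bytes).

[0] 0x07->0x0f len=7 : 6f 06 65 92 7f f2 9d
[1] 0x10->0x0e len=2 : 06 65
[2] 0x09->0x1b len=2 : 65 92
[3] 0x1a->0x12 len=4 : 12 65 92 3b
[4] 0x05->0x03 len=2 : 9b 4e
[5] 0x10->0x17 len=4 : 06 65 12 65
query mem[0x1b]=0x65, mem[0x0f]=0x65, mem[0x14]=0x92, mem[0x1a]=0x65, mem[0x15]=0x3b

MEM[0x1b,0x0f,0x14,0x1a,0x15] = 65 65 92 65 3b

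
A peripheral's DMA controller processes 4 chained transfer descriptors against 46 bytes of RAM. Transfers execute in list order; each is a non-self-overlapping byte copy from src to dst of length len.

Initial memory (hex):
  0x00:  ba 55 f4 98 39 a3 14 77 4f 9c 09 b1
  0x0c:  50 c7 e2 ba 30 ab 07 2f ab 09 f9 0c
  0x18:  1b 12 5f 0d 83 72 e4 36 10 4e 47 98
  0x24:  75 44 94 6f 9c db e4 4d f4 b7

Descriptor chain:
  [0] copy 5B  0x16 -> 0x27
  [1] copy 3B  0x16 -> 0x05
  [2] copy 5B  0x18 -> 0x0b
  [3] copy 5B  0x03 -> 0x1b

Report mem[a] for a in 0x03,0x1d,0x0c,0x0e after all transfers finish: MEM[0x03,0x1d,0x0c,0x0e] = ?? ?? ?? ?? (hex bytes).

MEM[0x03,0x1d,0x0c,0x0e] = 98 f9 12 0d

D0: mem[0x27..0x2b] <- [f9 0c 1b 12 5f]
D1: mem[0x05..0x07] <- [f9 0c 1b]
D2: mem[0x0b..0x0f] <- [1b 12 5f 0d 83]
D3: mem[0x1b..0x1f] <- [98 39 f9 0c 1b]
query mem[0x03]=0x98, mem[0x1d]=0xf9, mem[0x0c]=0x12, mem[0x0e]=0x0d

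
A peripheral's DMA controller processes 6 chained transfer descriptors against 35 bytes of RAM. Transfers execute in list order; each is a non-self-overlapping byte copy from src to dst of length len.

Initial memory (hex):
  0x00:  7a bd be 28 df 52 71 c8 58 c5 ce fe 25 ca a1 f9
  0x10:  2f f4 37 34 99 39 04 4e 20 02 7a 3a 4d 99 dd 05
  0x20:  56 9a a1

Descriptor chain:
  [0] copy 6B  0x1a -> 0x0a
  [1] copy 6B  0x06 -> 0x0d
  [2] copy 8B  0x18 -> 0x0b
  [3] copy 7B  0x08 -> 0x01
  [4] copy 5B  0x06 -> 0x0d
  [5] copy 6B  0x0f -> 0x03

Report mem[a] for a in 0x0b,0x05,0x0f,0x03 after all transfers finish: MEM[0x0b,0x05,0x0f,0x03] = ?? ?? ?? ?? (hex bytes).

  after D0: wrote 6B at 0x0a = 7a3a4d99dd05
  after D1: wrote 6B at 0x0d = 71c858c57a3a
  after D2: wrote 8B at 0x0b = 20027a3a4d99dd05
  after D3: wrote 7B at 0x01 = 58c57a20027a3a
  after D4: wrote 5B at 0x0d = 7a3a58c57a
  after D5: wrote 6B at 0x03 = 58c57a053499
query mem[0x0b]=0x20, mem[0x05]=0x7a, mem[0x0f]=0x58, mem[0x03]=0x58

MEM[0x0b,0x05,0x0f,0x03] = 20 7a 58 58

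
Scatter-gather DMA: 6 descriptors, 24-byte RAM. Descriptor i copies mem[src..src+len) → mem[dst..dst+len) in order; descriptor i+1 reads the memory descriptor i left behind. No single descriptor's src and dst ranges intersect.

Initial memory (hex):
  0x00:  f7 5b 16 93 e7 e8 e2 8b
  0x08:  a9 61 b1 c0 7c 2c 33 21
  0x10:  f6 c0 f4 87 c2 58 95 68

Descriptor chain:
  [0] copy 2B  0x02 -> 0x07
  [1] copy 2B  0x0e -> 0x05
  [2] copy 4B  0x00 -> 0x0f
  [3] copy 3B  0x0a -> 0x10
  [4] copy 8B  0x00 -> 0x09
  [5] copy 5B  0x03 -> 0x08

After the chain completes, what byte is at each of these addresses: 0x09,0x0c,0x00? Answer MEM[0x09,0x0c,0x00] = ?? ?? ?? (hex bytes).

MEM[0x09,0x0c,0x00] = e7 16 f7

[0] 0x02->0x07 len=2 : 16 93
[1] 0x0e->0x05 len=2 : 33 21
[2] 0x00->0x0f len=4 : f7 5b 16 93
[3] 0x0a->0x10 len=3 : b1 c0 7c
[4] 0x00->0x09 len=8 : f7 5b 16 93 e7 33 21 16
[5] 0x03->0x08 len=5 : 93 e7 33 21 16
query mem[0x09]=0xe7, mem[0x0c]=0x16, mem[0x00]=0xf7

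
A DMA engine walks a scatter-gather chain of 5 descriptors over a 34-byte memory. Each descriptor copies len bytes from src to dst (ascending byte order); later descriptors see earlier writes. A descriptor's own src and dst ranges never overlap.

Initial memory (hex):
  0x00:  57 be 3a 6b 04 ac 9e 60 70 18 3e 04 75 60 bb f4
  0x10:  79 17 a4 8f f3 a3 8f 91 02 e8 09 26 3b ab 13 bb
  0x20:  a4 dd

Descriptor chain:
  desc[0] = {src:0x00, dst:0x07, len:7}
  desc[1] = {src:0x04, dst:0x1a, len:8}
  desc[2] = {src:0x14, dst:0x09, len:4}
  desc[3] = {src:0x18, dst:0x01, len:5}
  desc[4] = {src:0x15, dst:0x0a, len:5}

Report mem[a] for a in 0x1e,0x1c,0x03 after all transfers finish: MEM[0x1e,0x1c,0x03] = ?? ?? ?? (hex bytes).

[0] 0x00->0x07 len=7 : 57 be 3a 6b 04 ac 9e
[1] 0x04->0x1a len=8 : 04 ac 9e 57 be 3a 6b 04
[2] 0x14->0x09 len=4 : f3 a3 8f 91
[3] 0x18->0x01 len=5 : 02 e8 04 ac 9e
[4] 0x15->0x0a len=5 : a3 8f 91 02 e8
query mem[0x1e]=0xbe, mem[0x1c]=0x9e, mem[0x03]=0x04

MEM[0x1e,0x1c,0x03] = be 9e 04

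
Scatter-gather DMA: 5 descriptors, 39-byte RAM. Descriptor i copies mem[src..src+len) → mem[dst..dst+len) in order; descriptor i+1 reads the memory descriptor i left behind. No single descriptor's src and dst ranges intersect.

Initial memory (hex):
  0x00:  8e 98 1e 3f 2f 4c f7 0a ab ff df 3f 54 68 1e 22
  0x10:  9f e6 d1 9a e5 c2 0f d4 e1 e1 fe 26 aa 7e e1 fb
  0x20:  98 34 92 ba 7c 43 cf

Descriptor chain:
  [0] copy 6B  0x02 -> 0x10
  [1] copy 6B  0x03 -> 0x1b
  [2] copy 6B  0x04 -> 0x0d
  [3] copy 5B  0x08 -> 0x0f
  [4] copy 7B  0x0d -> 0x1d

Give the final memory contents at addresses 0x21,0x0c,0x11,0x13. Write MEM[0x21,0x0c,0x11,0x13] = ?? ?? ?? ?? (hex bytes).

  after D0: wrote 6B at 0x10 = 1e3f2f4cf70a
  after D1: wrote 6B at 0x1b = 3f2f4cf70aab
  after D2: wrote 6B at 0x0d = 2f4cf70aabff
  after D3: wrote 5B at 0x0f = abffdf3f54
  after D4: wrote 7B at 0x1d = 2f4cabffdf3f54
query mem[0x21]=0xdf, mem[0x0c]=0x54, mem[0x11]=0xdf, mem[0x13]=0x54

MEM[0x21,0x0c,0x11,0x13] = df 54 df 54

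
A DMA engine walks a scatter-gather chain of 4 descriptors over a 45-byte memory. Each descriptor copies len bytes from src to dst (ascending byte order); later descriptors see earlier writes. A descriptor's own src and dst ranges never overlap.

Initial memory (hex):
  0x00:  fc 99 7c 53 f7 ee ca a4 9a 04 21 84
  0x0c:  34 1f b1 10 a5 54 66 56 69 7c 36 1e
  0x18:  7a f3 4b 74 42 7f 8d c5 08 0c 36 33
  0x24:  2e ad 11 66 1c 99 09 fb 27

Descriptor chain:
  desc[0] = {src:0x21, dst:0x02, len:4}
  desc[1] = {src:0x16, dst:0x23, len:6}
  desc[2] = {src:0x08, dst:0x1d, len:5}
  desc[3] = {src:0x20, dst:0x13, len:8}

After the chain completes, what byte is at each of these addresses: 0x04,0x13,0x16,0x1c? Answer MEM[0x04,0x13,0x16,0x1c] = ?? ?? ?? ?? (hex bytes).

MEM[0x04,0x13,0x16,0x1c] = 33 84 36 42

[0] 0x21->0x02 len=4 : 0c 36 33 2e
[1] 0x16->0x23 len=6 : 36 1e 7a f3 4b 74
[2] 0x08->0x1d len=5 : 9a 04 21 84 34
[3] 0x20->0x13 len=8 : 84 34 36 36 1e 7a f3 4b
query mem[0x04]=0x33, mem[0x13]=0x84, mem[0x16]=0x36, mem[0x1c]=0x42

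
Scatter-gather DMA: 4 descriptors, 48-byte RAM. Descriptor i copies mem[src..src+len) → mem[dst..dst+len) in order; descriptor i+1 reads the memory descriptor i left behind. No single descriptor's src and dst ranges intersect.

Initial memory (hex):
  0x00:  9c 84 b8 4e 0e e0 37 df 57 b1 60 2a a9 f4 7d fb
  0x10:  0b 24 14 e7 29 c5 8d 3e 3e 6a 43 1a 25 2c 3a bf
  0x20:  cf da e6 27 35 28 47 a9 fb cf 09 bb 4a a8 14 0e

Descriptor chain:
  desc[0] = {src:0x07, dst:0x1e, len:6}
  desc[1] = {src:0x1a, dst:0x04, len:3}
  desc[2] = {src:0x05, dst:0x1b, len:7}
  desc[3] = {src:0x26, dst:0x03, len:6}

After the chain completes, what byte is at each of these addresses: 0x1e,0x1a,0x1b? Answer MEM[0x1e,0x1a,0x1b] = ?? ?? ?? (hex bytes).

D0: mem[0x1e..0x23] <- [df 57 b1 60 2a a9]
D1: mem[0x04..0x06] <- [43 1a 25]
D2: mem[0x1b..0x21] <- [1a 25 df 57 b1 60 2a]
D3: mem[0x03..0x08] <- [47 a9 fb cf 09 bb]
query mem[0x1e]=0x57, mem[0x1a]=0x43, mem[0x1b]=0x1a

MEM[0x1e,0x1a,0x1b] = 57 43 1a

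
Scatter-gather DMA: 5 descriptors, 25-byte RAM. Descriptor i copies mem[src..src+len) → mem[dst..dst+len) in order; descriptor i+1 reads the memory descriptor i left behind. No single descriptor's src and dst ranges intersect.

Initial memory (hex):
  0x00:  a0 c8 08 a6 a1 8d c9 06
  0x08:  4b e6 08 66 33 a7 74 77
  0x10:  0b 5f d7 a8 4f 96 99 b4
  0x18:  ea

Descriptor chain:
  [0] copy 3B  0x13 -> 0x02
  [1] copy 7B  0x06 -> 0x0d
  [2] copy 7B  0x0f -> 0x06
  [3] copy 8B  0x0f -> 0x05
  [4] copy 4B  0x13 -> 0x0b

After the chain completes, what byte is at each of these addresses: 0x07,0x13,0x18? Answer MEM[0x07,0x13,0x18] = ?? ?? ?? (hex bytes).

MEM[0x07,0x13,0x18] = 08 33 ea

#0 dst[0x02+3] := {0xa8,0x4f,0x96}
#1 dst[0x0d+7] := {0xc9,0x06,0x4b,0xe6,0x08,0x66,0x33}
#2 dst[0x06+7] := {0x4b,0xe6,0x08,0x66,0x33,0x4f,0x96}
#3 dst[0x05+8] := {0x4b,0xe6,0x08,0x66,0x33,0x4f,0x96,0x99}
#4 dst[0x0b+4] := {0x33,0x4f,0x96,0x99}
query mem[0x07]=0x08, mem[0x13]=0x33, mem[0x18]=0xea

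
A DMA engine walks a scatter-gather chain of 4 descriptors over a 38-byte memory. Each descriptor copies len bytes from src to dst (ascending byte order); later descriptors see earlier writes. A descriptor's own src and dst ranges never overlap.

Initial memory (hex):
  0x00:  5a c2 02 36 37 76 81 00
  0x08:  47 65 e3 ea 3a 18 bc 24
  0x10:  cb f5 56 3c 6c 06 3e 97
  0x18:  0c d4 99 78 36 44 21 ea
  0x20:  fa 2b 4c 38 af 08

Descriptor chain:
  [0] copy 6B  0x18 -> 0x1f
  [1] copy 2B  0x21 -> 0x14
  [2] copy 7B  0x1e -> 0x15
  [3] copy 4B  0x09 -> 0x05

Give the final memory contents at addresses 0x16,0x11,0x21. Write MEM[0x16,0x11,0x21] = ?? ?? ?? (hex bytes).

#0 dst[0x1f+6] := {0x0c,0xd4,0x99,0x78,0x36,0x44}
#1 dst[0x14+2] := {0x99,0x78}
#2 dst[0x15+7] := {0x21,0x0c,0xd4,0x99,0x78,0x36,0x44}
#3 dst[0x05+4] := {0x65,0xe3,0xea,0x3a}
query mem[0x16]=0x0c, mem[0x11]=0xf5, mem[0x21]=0x99

MEM[0x16,0x11,0x21] = 0c f5 99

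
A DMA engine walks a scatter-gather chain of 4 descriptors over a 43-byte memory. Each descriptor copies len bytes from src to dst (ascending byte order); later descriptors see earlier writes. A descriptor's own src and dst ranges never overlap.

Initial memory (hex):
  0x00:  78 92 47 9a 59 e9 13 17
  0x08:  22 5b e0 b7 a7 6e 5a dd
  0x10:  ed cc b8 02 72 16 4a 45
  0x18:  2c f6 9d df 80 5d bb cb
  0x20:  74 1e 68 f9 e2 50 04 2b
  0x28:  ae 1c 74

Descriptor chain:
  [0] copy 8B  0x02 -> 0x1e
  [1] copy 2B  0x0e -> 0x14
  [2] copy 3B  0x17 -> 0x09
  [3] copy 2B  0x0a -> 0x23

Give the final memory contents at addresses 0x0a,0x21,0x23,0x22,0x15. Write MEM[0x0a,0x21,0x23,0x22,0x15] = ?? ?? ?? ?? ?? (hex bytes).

  after D0: wrote 8B at 0x1e = 479a59e91317225b
  after D1: wrote 2B at 0x14 = 5add
  after D2: wrote 3B at 0x09 = 452cf6
  after D3: wrote 2B at 0x23 = 2cf6
query mem[0x0a]=0x2c, mem[0x21]=0xe9, mem[0x23]=0x2c, mem[0x22]=0x13, mem[0x15]=0xdd

MEM[0x0a,0x21,0x23,0x22,0x15] = 2c e9 2c 13 dd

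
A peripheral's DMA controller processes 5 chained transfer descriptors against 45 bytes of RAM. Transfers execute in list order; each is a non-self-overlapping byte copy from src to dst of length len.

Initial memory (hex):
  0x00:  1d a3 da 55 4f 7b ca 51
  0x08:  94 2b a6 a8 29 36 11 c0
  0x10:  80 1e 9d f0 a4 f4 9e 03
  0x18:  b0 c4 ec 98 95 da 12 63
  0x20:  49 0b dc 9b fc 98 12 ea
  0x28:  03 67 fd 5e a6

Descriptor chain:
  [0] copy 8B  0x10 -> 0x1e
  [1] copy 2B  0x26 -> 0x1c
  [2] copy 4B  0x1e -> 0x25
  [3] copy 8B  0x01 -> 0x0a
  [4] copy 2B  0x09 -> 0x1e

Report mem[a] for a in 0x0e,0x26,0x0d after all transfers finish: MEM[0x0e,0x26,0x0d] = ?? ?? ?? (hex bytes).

MEM[0x0e,0x26,0x0d] = 7b 1e 4f

D0: mem[0x1e..0x25] <- [80 1e 9d f0 a4 f4 9e 03]
D1: mem[0x1c..0x1d] <- [12 ea]
D2: mem[0x25..0x28] <- [80 1e 9d f0]
D3: mem[0x0a..0x11] <- [a3 da 55 4f 7b ca 51 94]
D4: mem[0x1e..0x1f] <- [2b a3]
query mem[0x0e]=0x7b, mem[0x26]=0x1e, mem[0x0d]=0x4f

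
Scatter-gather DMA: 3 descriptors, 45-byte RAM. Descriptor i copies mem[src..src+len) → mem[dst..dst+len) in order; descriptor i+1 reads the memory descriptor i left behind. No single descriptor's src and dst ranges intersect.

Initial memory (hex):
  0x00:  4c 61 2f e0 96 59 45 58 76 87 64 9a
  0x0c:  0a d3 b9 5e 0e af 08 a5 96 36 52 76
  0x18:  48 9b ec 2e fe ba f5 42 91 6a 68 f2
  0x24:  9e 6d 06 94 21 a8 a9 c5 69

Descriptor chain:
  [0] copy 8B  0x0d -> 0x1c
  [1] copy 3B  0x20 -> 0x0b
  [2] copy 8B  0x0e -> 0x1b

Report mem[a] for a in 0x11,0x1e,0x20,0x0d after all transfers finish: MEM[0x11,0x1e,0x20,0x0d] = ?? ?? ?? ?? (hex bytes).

MEM[0x11,0x1e,0x20,0x0d] = af af a5 a5

D0: mem[0x1c..0x23] <- [d3 b9 5e 0e af 08 a5 96]
D1: mem[0x0b..0x0d] <- [af 08 a5]
D2: mem[0x1b..0x22] <- [b9 5e 0e af 08 a5 96 36]
query mem[0x11]=0xaf, mem[0x1e]=0xaf, mem[0x20]=0xa5, mem[0x0d]=0xa5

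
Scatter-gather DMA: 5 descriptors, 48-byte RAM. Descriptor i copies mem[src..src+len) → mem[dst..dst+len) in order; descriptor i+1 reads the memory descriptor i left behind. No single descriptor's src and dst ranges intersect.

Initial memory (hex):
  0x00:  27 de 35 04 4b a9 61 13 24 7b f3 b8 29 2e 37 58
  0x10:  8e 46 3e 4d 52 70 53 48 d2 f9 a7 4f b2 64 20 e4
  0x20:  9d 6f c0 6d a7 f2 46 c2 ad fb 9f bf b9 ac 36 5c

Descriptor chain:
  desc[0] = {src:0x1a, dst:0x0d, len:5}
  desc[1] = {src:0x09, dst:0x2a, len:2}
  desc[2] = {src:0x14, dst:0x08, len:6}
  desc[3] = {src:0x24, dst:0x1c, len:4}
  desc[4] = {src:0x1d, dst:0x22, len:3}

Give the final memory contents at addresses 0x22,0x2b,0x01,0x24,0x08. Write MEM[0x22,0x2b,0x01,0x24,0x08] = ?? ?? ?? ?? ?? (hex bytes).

MEM[0x22,0x2b,0x01,0x24,0x08] = f2 f3 de c2 52

[0] 0x1a->0x0d len=5 : a7 4f b2 64 20
[1] 0x09->0x2a len=2 : 7b f3
[2] 0x14->0x08 len=6 : 52 70 53 48 d2 f9
[3] 0x24->0x1c len=4 : a7 f2 46 c2
[4] 0x1d->0x22 len=3 : f2 46 c2
query mem[0x22]=0xf2, mem[0x2b]=0xf3, mem[0x01]=0xde, mem[0x24]=0xc2, mem[0x08]=0x52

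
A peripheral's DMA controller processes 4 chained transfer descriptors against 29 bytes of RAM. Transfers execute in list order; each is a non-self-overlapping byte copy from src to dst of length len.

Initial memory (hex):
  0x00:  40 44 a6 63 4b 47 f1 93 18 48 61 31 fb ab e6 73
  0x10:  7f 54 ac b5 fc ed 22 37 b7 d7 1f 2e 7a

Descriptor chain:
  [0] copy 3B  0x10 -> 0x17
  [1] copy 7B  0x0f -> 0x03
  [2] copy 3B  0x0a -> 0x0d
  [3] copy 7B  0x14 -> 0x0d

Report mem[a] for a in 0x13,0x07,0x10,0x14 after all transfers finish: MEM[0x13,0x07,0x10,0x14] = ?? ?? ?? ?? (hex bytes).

  after D0: wrote 3B at 0x17 = 7f54ac
  after D1: wrote 7B at 0x03 = 737f54acb5fced
  after D2: wrote 3B at 0x0d = 6131fb
  after D3: wrote 7B at 0x0d = fced227f54ac1f
query mem[0x13]=0x1f, mem[0x07]=0xb5, mem[0x10]=0x7f, mem[0x14]=0xfc

MEM[0x13,0x07,0x10,0x14] = 1f b5 7f fc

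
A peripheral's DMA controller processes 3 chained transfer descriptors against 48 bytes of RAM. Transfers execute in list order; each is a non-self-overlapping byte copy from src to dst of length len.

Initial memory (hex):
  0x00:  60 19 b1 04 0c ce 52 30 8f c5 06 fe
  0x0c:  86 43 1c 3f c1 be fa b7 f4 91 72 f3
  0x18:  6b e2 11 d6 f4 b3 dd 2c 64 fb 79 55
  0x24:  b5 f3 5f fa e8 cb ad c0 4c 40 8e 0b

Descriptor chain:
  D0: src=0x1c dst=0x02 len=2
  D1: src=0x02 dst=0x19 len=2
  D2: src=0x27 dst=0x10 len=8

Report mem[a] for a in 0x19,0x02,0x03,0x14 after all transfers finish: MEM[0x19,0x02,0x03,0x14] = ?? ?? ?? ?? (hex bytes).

MEM[0x19,0x02,0x03,0x14] = f4 f4 b3 c0

#0 dst[0x02+2] := {0xf4,0xb3}
#1 dst[0x19+2] := {0xf4,0xb3}
#2 dst[0x10+8] := {0xfa,0xe8,0xcb,0xad,0xc0,0x4c,0x40,0x8e}
query mem[0x19]=0xf4, mem[0x02]=0xf4, mem[0x03]=0xb3, mem[0x14]=0xc0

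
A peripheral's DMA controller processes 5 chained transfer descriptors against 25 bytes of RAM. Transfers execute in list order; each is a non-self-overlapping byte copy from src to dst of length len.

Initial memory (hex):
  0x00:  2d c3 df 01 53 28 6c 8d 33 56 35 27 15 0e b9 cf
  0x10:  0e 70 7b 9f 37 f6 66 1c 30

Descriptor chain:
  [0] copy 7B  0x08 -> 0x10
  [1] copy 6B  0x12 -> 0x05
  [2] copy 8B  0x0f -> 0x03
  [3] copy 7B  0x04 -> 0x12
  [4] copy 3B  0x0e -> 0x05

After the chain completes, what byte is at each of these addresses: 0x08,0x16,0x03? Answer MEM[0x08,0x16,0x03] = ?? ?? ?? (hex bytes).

D0: mem[0x10..0x16] <- [33 56 35 27 15 0e b9]
D1: mem[0x05..0x0a] <- [35 27 15 0e b9 1c]
D2: mem[0x03..0x0a] <- [cf 33 56 35 27 15 0e b9]
D3: mem[0x12..0x18] <- [33 56 35 27 15 0e b9]
D4: mem[0x05..0x07] <- [b9 cf 33]
query mem[0x08]=0x15, mem[0x16]=0x15, mem[0x03]=0xcf

MEM[0x08,0x16,0x03] = 15 15 cf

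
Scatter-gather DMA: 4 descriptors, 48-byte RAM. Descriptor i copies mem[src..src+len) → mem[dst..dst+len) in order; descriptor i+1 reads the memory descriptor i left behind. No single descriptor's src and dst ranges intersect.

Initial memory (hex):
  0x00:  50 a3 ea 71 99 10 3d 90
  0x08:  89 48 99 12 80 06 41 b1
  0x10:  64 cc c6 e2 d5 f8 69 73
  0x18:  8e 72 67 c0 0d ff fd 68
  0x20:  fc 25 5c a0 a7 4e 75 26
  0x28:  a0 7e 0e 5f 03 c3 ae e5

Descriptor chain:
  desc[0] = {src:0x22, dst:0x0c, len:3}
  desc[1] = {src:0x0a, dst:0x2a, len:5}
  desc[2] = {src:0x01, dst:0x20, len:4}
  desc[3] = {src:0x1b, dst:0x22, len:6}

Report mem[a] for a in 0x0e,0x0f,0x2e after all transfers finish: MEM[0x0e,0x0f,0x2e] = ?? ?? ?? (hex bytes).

MEM[0x0e,0x0f,0x2e] = a7 b1 a7

#0 dst[0x0c+3] := {0x5c,0xa0,0xa7}
#1 dst[0x2a+5] := {0x99,0x12,0x5c,0xa0,0xa7}
#2 dst[0x20+4] := {0xa3,0xea,0x71,0x99}
#3 dst[0x22+6] := {0xc0,0x0d,0xff,0xfd,0x68,0xa3}
query mem[0x0e]=0xa7, mem[0x0f]=0xb1, mem[0x2e]=0xa7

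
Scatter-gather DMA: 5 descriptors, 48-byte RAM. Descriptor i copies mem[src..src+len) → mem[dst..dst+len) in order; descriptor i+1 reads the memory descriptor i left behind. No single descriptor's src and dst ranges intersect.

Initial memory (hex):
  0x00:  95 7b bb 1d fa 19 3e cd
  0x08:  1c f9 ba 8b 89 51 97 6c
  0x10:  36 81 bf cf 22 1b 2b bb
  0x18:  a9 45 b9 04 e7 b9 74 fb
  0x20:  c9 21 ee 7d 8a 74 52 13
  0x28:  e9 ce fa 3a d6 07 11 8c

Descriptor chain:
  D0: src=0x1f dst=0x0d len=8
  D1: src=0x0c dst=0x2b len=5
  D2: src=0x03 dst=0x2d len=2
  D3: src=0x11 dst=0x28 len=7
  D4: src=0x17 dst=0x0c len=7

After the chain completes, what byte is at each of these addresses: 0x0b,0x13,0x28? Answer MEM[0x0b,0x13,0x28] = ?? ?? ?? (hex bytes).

[0] 0x1f->0x0d len=8 : fb c9 21 ee 7d 8a 74 52
[1] 0x0c->0x2b len=5 : 89 fb c9 21 ee
[2] 0x03->0x2d len=2 : 1d fa
[3] 0x11->0x28 len=7 : 7d 8a 74 52 1b 2b bb
[4] 0x17->0x0c len=7 : bb a9 45 b9 04 e7 b9
query mem[0x0b]=0x8b, mem[0x13]=0x74, mem[0x28]=0x7d

MEM[0x0b,0x13,0x28] = 8b 74 7d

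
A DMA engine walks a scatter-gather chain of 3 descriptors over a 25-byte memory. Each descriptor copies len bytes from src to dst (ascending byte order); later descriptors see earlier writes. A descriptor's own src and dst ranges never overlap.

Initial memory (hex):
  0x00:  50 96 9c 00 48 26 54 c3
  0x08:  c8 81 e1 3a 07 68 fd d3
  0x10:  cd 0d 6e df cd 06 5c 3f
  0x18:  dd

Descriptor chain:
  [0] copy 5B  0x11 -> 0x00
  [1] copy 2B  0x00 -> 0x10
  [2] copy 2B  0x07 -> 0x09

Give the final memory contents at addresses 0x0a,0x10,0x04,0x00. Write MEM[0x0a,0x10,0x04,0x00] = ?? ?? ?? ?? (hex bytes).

  after D0: wrote 5B at 0x00 = 0d6edfcd06
  after D1: wrote 2B at 0x10 = 0d6e
  after D2: wrote 2B at 0x09 = c3c8
query mem[0x0a]=0xc8, mem[0x10]=0x0d, mem[0x04]=0x06, mem[0x00]=0x0d

MEM[0x0a,0x10,0x04,0x00] = c8 0d 06 0d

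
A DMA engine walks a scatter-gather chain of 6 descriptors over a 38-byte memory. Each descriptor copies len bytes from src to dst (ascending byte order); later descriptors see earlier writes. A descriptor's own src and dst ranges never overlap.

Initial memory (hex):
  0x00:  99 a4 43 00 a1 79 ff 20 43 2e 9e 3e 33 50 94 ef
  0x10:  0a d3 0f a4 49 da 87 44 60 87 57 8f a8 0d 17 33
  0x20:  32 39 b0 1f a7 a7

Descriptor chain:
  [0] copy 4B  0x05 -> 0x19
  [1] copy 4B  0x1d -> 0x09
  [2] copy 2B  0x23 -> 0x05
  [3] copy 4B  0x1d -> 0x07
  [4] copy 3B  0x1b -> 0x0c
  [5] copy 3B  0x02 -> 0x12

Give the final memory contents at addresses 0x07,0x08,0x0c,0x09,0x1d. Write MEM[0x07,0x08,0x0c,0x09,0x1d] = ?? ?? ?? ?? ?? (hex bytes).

MEM[0x07,0x08,0x0c,0x09,0x1d] = 0d 17 20 33 0d

  after D0: wrote 4B at 0x19 = 79ff2043
  after D1: wrote 4B at 0x09 = 0d173332
  after D2: wrote 2B at 0x05 = 1fa7
  after D3: wrote 4B at 0x07 = 0d173332
  after D4: wrote 3B at 0x0c = 20430d
  after D5: wrote 3B at 0x12 = 4300a1
query mem[0x07]=0x0d, mem[0x08]=0x17, mem[0x0c]=0x20, mem[0x09]=0x33, mem[0x1d]=0x0d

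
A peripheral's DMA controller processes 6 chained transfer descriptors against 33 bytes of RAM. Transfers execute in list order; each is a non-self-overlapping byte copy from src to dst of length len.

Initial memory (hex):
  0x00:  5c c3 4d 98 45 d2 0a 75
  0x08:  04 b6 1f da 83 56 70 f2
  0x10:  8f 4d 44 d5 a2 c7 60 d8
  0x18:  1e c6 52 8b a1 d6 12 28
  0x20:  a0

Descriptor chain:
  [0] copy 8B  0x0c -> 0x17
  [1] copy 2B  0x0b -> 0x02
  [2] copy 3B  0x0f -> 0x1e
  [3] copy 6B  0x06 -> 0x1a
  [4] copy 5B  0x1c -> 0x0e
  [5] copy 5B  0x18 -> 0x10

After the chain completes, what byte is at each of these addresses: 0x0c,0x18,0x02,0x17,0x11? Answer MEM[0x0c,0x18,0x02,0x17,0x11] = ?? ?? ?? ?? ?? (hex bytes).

MEM[0x0c,0x18,0x02,0x17,0x11] = 83 56 da 83 70

[0] 0x0c->0x17 len=8 : 83 56 70 f2 8f 4d 44 d5
[1] 0x0b->0x02 len=2 : da 83
[2] 0x0f->0x1e len=3 : f2 8f 4d
[3] 0x06->0x1a len=6 : 0a 75 04 b6 1f da
[4] 0x1c->0x0e len=5 : 04 b6 1f da 4d
[5] 0x18->0x10 len=5 : 56 70 0a 75 04
query mem[0x0c]=0x83, mem[0x18]=0x56, mem[0x02]=0xda, mem[0x17]=0x83, mem[0x11]=0x70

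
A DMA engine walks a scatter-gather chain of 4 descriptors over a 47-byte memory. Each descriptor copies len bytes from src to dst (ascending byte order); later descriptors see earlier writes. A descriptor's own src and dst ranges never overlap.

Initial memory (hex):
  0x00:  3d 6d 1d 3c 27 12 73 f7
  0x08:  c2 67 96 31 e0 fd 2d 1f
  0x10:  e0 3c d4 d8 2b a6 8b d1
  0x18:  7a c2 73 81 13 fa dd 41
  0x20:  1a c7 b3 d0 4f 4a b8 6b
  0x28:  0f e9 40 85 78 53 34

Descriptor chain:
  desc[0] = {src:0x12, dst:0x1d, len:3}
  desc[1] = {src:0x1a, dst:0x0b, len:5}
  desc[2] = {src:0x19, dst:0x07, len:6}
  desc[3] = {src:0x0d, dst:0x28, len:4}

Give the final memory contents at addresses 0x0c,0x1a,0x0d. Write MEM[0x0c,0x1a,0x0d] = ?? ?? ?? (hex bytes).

#0 dst[0x1d+3] := {0xd4,0xd8,0x2b}
#1 dst[0x0b+5] := {0x73,0x81,0x13,0xd4,0xd8}
#2 dst[0x07+6] := {0xc2,0x73,0x81,0x13,0xd4,0xd8}
#3 dst[0x28+4] := {0x13,0xd4,0xd8,0xe0}
query mem[0x0c]=0xd8, mem[0x1a]=0x73, mem[0x0d]=0x13

MEM[0x0c,0x1a,0x0d] = d8 73 13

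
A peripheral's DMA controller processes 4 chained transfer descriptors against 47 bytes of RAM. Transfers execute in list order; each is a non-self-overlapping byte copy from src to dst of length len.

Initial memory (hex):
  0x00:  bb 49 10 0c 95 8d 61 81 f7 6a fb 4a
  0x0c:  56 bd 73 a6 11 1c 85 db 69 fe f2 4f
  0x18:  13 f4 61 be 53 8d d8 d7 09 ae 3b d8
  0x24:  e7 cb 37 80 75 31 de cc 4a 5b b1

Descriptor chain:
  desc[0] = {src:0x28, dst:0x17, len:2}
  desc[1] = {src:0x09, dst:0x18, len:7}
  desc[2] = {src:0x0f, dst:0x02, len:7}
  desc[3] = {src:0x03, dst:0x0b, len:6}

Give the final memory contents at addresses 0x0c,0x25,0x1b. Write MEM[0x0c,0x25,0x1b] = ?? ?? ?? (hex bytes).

#0 dst[0x17+2] := {0x75,0x31}
#1 dst[0x18+7] := {0x6a,0xfb,0x4a,0x56,0xbd,0x73,0xa6}
#2 dst[0x02+7] := {0xa6,0x11,0x1c,0x85,0xdb,0x69,0xfe}
#3 dst[0x0b+6] := {0x11,0x1c,0x85,0xdb,0x69,0xfe}
query mem[0x0c]=0x1c, mem[0x25]=0xcb, mem[0x1b]=0x56

MEM[0x0c,0x25,0x1b] = 1c cb 56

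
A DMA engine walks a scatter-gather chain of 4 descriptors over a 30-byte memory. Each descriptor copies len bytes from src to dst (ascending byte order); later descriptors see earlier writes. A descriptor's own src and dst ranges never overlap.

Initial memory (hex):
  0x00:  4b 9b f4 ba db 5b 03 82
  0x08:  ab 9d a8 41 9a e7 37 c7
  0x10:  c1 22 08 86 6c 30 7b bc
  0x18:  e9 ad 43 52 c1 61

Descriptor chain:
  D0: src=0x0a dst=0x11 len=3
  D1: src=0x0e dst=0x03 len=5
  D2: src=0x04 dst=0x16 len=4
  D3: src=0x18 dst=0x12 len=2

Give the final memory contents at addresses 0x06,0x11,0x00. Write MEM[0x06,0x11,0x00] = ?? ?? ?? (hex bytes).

MEM[0x06,0x11,0x00] = a8 a8 4b

  after D0: wrote 3B at 0x11 = a8419a
  after D1: wrote 5B at 0x03 = 37c7c1a841
  after D2: wrote 4B at 0x16 = c7c1a841
  after D3: wrote 2B at 0x12 = a841
query mem[0x06]=0xa8, mem[0x11]=0xa8, mem[0x00]=0x4b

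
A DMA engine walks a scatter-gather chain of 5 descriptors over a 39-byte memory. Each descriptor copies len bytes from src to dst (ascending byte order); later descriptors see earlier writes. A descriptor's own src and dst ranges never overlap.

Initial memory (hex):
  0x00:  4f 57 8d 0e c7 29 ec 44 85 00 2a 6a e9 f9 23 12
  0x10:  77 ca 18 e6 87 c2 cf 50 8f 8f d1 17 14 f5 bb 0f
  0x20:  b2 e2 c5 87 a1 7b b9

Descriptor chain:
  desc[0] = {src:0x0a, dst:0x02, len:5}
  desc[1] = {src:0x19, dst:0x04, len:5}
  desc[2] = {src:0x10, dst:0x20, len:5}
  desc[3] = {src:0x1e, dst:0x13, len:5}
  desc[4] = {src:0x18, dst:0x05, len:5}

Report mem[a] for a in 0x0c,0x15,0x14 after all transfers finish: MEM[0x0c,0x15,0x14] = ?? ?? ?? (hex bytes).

MEM[0x0c,0x15,0x14] = e9 77 0f

[0] 0x0a->0x02 len=5 : 2a 6a e9 f9 23
[1] 0x19->0x04 len=5 : 8f d1 17 14 f5
[2] 0x10->0x20 len=5 : 77 ca 18 e6 87
[3] 0x1e->0x13 len=5 : bb 0f 77 ca 18
[4] 0x18->0x05 len=5 : 8f 8f d1 17 14
query mem[0x0c]=0xe9, mem[0x15]=0x77, mem[0x14]=0x0f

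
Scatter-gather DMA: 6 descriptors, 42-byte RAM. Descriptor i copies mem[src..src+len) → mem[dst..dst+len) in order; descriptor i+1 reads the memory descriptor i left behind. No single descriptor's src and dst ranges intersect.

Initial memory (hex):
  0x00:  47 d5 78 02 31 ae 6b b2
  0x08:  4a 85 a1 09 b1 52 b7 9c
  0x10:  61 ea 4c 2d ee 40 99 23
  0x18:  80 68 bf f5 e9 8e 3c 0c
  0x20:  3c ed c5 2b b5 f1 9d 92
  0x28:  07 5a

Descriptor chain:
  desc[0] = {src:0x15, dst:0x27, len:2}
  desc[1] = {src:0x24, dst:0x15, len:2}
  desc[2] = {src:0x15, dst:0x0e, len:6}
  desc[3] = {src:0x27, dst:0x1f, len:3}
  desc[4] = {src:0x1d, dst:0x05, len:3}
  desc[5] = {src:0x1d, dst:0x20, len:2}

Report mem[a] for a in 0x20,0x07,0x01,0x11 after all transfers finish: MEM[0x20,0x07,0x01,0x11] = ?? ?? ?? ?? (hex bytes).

MEM[0x20,0x07,0x01,0x11] = 8e 40 d5 80

  after D0: wrote 2B at 0x27 = 4099
  after D1: wrote 2B at 0x15 = b5f1
  after D2: wrote 6B at 0x0e = b5f1238068bf
  after D3: wrote 3B at 0x1f = 40995a
  after D4: wrote 3B at 0x05 = 8e3c40
  after D5: wrote 2B at 0x20 = 8e3c
query mem[0x20]=0x8e, mem[0x07]=0x40, mem[0x01]=0xd5, mem[0x11]=0x80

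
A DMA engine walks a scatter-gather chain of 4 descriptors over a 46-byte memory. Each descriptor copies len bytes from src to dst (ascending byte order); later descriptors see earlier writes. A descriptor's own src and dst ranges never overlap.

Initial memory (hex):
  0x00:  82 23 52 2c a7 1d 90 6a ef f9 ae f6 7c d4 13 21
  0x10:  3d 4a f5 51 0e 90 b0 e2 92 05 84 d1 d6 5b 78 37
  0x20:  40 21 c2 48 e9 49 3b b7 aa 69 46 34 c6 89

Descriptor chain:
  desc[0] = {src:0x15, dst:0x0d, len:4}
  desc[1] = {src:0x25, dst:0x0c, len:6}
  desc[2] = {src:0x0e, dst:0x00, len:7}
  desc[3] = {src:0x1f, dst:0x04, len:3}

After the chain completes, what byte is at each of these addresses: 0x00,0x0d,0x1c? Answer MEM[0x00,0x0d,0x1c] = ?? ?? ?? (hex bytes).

MEM[0x00,0x0d,0x1c] = b7 3b d6

D0: mem[0x0d..0x10] <- [90 b0 e2 92]
D1: mem[0x0c..0x11] <- [49 3b b7 aa 69 46]
D2: mem[0x00..0x06] <- [b7 aa 69 46 f5 51 0e]
D3: mem[0x04..0x06] <- [37 40 21]
query mem[0x00]=0xb7, mem[0x0d]=0x3b, mem[0x1c]=0xd6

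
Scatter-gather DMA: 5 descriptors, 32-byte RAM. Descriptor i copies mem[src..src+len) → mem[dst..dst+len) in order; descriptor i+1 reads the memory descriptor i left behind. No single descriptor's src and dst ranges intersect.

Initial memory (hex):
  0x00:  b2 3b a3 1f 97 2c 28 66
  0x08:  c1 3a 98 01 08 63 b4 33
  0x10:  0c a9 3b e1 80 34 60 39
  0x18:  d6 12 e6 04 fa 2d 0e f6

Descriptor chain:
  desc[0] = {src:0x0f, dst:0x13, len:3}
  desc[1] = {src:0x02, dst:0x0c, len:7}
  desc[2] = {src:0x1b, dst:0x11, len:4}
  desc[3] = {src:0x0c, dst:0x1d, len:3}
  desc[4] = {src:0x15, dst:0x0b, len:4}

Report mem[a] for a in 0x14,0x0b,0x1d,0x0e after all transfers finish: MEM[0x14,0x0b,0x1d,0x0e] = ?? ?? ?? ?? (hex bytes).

#0 dst[0x13+3] := {0x33,0x0c,0xa9}
#1 dst[0x0c+7] := {0xa3,0x1f,0x97,0x2c,0x28,0x66,0xc1}
#2 dst[0x11+4] := {0x04,0xfa,0x2d,0x0e}
#3 dst[0x1d+3] := {0xa3,0x1f,0x97}
#4 dst[0x0b+4] := {0xa9,0x60,0x39,0xd6}
query mem[0x14]=0x0e, mem[0x0b]=0xa9, mem[0x1d]=0xa3, mem[0x0e]=0xd6

MEM[0x14,0x0b,0x1d,0x0e] = 0e a9 a3 d6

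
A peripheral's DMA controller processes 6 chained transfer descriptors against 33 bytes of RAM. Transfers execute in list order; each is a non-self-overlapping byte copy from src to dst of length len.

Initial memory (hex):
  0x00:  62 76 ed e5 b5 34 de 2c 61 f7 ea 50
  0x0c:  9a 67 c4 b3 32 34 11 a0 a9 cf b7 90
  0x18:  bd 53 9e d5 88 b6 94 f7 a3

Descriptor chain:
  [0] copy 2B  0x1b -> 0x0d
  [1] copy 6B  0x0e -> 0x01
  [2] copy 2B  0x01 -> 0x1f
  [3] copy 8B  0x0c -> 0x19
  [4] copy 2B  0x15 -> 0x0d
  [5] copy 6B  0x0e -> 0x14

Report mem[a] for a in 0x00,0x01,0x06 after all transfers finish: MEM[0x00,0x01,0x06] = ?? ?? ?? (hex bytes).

MEM[0x00,0x01,0x06] = 62 88 a0

  after D0: wrote 2B at 0x0d = d588
  after D1: wrote 6B at 0x01 = 88b3323411a0
  after D2: wrote 2B at 0x1f = 88b3
  after D3: wrote 8B at 0x19 = 9ad588b3323411a0
  after D4: wrote 2B at 0x0d = cfb7
  after D5: wrote 6B at 0x14 = b7b3323411a0
query mem[0x00]=0x62, mem[0x01]=0x88, mem[0x06]=0xa0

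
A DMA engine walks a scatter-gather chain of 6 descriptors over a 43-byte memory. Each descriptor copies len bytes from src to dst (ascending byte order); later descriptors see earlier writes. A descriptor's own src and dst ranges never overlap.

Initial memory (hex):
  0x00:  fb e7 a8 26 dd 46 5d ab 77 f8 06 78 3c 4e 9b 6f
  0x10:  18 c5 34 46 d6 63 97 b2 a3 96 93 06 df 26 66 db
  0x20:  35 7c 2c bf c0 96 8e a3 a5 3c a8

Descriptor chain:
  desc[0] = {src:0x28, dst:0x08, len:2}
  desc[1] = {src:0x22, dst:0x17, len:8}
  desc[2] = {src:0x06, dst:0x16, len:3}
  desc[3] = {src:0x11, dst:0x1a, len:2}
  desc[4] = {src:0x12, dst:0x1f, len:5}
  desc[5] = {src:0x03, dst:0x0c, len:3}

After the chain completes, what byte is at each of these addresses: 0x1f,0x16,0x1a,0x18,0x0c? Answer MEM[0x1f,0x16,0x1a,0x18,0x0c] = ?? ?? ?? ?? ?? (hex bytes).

D0: mem[0x08..0x09] <- [a5 3c]
D1: mem[0x17..0x1e] <- [2c bf c0 96 8e a3 a5 3c]
D2: mem[0x16..0x18] <- [5d ab a5]
D3: mem[0x1a..0x1b] <- [c5 34]
D4: mem[0x1f..0x23] <- [34 46 d6 63 5d]
D5: mem[0x0c..0x0e] <- [26 dd 46]
query mem[0x1f]=0x34, mem[0x16]=0x5d, mem[0x1a]=0xc5, mem[0x18]=0xa5, mem[0x0c]=0x26

MEM[0x1f,0x16,0x1a,0x18,0x0c] = 34 5d c5 a5 26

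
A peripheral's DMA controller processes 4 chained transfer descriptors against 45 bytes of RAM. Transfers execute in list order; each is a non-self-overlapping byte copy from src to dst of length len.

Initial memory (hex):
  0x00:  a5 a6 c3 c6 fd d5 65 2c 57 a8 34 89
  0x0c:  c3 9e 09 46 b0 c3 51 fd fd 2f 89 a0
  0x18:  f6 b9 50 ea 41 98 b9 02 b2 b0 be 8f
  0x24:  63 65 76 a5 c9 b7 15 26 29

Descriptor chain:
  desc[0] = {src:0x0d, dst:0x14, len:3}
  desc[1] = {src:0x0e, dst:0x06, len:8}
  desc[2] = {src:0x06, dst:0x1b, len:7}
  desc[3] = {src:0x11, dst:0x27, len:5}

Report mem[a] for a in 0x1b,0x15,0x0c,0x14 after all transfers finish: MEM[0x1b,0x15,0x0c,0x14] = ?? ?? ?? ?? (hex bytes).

MEM[0x1b,0x15,0x0c,0x14] = 09 09 9e 9e

  after D0: wrote 3B at 0x14 = 9e0946
  after D1: wrote 8B at 0x06 = 0946b0c351fd9e09
  after D2: wrote 7B at 0x1b = 0946b0c351fd9e
  after D3: wrote 5B at 0x27 = c351fd9e09
query mem[0x1b]=0x09, mem[0x15]=0x09, mem[0x0c]=0x9e, mem[0x14]=0x9e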